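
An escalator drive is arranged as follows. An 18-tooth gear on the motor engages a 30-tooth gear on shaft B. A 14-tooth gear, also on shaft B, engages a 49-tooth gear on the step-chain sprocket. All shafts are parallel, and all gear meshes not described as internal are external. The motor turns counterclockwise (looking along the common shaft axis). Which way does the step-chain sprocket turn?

the motor → shaft B: external mesh, 1 reversal → CW.
shaft B → the step-chain sprocket: external mesh, 1 reversal → CCW.
2 reversals in total — an even number — so the step-chain sprocket turns the same way as the motor.

counterclockwise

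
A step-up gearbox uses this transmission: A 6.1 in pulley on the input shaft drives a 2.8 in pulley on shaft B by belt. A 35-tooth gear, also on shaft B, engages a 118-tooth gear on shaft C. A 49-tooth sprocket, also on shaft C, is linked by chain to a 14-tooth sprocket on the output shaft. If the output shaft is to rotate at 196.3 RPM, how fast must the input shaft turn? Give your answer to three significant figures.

Overall ratio R = 0.45902 × 3.3714 × 0.28571 = 0.44215.
Required input speed = output speed × R = 196.3 × 0.44215 = 86.795 RPM.

86.8 RPM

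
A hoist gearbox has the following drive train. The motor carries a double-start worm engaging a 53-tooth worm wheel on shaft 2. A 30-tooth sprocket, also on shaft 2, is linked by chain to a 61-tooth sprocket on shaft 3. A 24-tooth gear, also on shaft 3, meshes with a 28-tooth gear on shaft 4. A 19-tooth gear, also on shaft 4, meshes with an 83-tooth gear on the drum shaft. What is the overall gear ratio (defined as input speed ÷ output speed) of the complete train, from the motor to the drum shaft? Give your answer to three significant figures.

Each stage contributes driven/driver: worm 53/2 = 26.5, chain 61/30 = 2.0333, gear mesh 28/24 = 1.1667, gear mesh 83/19 = 4.3684.
Overall: 26.5 × 2.0333 × 1.1667 × 4.3684 = 274.62.

275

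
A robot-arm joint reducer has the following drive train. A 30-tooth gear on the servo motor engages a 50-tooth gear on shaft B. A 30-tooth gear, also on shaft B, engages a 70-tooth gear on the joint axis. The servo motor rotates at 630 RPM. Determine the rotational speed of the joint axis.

162 RPM

the servo motor → shaft B (gear mesh, 50/30): 630 ÷ 1.6667 = 378 RPM
shaft B → the joint axis (gear mesh, 70/30): 378 ÷ 2.3333 = 162 RPM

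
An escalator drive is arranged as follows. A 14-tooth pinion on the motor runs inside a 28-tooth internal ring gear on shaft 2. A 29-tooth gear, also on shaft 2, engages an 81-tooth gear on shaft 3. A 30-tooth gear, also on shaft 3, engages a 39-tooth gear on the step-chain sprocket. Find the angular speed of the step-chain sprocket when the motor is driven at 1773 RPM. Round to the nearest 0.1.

244.1 RPM

the motor → shaft 2 (internal gear, 28/14): 1773 ÷ 2 = 886.5 RPM
shaft 2 → shaft 3 (gear mesh, 81/29): 886.5 ÷ 2.7931 = 317.39 RPM
shaft 3 → the step-chain sprocket (gear mesh, 39/30): 317.39 ÷ 1.3 = 244.15 RPM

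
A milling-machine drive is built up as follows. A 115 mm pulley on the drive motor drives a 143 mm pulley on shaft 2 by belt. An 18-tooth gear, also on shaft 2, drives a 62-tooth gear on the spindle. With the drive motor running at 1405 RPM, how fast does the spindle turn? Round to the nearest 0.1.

328.0 RPM

the drive motor → shaft 2 (belt, 143/115): 1405 ÷ 1.2435 = 1129.9 RPM
shaft 2 → the spindle (gear mesh, 62/18): 1129.9 ÷ 3.4444 = 328.03 RPM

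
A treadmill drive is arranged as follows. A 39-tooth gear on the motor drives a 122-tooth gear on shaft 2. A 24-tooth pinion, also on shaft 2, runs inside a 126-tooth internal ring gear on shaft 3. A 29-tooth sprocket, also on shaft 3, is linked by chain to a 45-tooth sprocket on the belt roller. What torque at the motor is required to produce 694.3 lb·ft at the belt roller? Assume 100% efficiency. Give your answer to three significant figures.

Overall ratio R = 3.1282 × 5.25 × 1.5517 = 25.484.
Input torque = output torque / R = 694.3 / 25.484 = 27.244 lb·ft.

27.2 lb·ft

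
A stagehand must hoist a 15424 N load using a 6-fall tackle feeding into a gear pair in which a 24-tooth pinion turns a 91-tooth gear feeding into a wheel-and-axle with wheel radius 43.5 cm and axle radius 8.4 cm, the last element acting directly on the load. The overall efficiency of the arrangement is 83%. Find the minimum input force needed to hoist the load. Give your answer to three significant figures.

Block-and-tackle MA = number of supporting rope parts = 6.
Gear pair MA = 91/24 = 3.7917.
Wheel-and-axle MA = R/r = 43.5/8.4 = 5.1786.
Combined ideal MA = 6 × 3.7917 × 5.1786 = 117.81.
Actual MA = 117.81 × 0.83 = 97.784.
Effort = load / actual MA = 15424 / 97.784 = 157.73 N.

158 N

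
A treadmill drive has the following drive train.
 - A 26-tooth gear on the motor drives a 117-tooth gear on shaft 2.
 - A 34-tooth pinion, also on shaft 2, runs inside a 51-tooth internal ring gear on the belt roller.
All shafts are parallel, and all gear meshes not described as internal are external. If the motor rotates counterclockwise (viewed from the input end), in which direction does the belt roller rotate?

clockwise

the motor → shaft 2: external mesh, 1 reversal → CW.
shaft 2 → the belt roller: internal mesh, same direction → CW.
1 reversal in total — an odd number — so the belt roller turns opposite to the motor.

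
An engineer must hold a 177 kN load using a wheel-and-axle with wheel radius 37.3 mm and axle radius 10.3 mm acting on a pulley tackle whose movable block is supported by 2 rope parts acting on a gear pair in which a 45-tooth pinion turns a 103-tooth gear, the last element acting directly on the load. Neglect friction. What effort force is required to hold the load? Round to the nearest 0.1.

Wheel-and-axle MA = R/r = 37.3/10.3 = 3.6214.
Block-and-tackle MA = number of supporting rope parts = 2.
Gear pair MA = 103/45 = 2.2889.
Combined ideal MA = 3.6214 × 2 × 2.2889 = 16.578.
Effort = load / MA = 177 / 16.578 = 10.677 kN.

10.7 kN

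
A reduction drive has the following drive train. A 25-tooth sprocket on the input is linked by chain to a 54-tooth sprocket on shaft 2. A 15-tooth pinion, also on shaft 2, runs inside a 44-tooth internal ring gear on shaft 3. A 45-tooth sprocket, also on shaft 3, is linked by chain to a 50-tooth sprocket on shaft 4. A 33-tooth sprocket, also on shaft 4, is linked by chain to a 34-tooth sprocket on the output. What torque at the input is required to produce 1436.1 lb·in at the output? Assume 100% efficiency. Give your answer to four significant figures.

198.0 lb·in

Overall ratio R = 2.16 × 2.9333 × 1.1111 × 1.0303 = 7.2533.
Input torque = output torque / R = 1436.1 / 7.2533 = 197.99 lb·in.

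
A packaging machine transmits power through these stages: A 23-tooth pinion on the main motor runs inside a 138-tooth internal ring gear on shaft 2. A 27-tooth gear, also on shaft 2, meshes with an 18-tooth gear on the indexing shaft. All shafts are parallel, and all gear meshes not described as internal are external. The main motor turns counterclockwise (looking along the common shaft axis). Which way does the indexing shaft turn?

the main motor → shaft 2: internal mesh, same direction → CCW.
shaft 2 → the indexing shaft: external mesh, 1 reversal → CW.
1 reversal in total — an odd number — so the indexing shaft turns opposite to the main motor.

clockwise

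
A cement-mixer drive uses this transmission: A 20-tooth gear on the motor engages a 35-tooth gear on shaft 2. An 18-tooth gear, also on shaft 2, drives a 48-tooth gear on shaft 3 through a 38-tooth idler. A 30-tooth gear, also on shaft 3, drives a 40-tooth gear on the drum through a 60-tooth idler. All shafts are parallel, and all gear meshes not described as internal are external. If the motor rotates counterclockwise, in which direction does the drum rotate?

clockwise

the motor → shaft 2: external mesh, 1 reversal → CW.
shaft 2 → shaft 3: driver → idler → driven is 2 external meshes, 2 reversals → CW.
shaft 3 → the drum: driver → idler → driven is 2 external meshes, 2 reversals → CW.
5 reversals in total — an odd number — so the drum turns opposite to the motor.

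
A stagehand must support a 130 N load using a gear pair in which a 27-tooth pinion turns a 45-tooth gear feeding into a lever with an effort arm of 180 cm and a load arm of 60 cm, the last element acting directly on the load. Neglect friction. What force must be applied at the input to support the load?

Gear pair MA = 45/27 = 1.6667.
Lever MA = effort arm / load arm = 180/60 = 3.
Combined ideal MA = 1.6667 × 3 = 5.
Effort = load / MA = 130 / 5 = 26 N.

26 N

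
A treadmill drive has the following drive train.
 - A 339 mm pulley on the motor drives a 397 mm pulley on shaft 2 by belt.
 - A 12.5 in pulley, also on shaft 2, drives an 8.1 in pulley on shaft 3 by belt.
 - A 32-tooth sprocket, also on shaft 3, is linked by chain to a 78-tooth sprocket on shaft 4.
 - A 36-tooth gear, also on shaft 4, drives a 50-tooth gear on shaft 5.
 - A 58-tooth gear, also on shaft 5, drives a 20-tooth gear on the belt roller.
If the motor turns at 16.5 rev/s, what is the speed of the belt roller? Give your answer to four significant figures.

the motor → shaft 2 (belt, 397/339): 16.5 ÷ 1.1711 = 14.089 rev/s
shaft 2 → shaft 3 (belt, 8.1/12.5): 14.089 ÷ 0.648 = 21.743 rev/s
shaft 3 → shaft 4 (chain, 78/32): 21.743 ÷ 2.4375 = 8.9202 rev/s
shaft 4 → shaft 5 (gear mesh, 50/36): 8.9202 ÷ 1.3889 = 6.4225 rev/s
shaft 5 → the belt roller (gear mesh, 20/58): 6.4225 ÷ 0.34483 = 18.625 rev/s

18.63 rev/s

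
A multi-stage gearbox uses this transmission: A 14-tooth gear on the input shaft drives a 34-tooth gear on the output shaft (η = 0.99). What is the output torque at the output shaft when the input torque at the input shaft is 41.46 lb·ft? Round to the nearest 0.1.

After the gear mesh (34/14): 41.46 × 2.4286 × 0.99 = 99.682 lb·ft

99.7 lb·ft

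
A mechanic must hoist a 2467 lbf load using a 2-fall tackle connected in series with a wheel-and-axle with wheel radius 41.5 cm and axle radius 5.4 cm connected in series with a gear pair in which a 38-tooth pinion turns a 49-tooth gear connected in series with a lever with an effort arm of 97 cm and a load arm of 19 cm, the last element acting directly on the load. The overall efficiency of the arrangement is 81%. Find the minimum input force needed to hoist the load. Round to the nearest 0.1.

30.1 lbf

Block-and-tackle MA = number of supporting rope parts = 2.
Wheel-and-axle MA = R/r = 41.5/5.4 = 7.6852.
Gear pair MA = 49/38 = 1.2895.
Lever MA = effort arm / load arm = 97/19 = 5.1053.
Combined ideal MA = 2 × 7.6852 × 1.2895 × 5.1053 = 101.18.
Actual MA = 101.18 × 0.81 = 81.96.
Effort = load / actual MA = 2467 / 81.96 = 30.1 lbf.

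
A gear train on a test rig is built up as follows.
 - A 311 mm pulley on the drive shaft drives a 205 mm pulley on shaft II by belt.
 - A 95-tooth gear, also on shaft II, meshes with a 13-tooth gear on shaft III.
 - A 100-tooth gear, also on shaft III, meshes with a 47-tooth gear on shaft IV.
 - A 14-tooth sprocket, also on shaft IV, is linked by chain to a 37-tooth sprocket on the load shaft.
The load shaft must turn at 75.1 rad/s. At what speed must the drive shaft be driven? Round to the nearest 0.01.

8.41 rad/s

Overall ratio R = 0.65916 × 0.13684 × 0.47 × 2.6429 = 0.11204.
Required input speed = output speed × R = 75.1 × 0.11204 = 8.4144 rad/s.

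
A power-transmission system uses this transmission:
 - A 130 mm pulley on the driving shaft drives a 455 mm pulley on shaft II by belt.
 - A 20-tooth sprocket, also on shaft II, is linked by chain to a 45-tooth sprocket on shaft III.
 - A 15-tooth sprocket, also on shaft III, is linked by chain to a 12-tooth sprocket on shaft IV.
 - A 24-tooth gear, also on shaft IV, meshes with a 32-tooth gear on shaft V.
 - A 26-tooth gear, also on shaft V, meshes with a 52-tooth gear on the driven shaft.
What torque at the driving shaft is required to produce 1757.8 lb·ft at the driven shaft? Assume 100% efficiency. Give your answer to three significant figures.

Overall ratio R = 3.5 × 2.25 × 0.8 × 1.3333 × 2 = 16.8.
Input torque = output torque / R = 1757.8 / 16.8 = 104.63 lb·ft.

105 lb·ft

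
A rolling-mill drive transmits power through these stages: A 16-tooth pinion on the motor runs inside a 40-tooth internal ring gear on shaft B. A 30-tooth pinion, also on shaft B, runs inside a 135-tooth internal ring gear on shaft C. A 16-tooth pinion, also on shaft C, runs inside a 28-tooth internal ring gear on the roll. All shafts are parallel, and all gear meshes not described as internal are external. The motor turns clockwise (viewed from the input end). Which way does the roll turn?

the motor → shaft B: internal mesh, same direction → CW.
shaft B → shaft C: internal mesh, same direction → CW.
shaft C → the roll: internal mesh, same direction → CW.
0 reversals in total — an even number — so the roll turns the same way as the motor.

clockwise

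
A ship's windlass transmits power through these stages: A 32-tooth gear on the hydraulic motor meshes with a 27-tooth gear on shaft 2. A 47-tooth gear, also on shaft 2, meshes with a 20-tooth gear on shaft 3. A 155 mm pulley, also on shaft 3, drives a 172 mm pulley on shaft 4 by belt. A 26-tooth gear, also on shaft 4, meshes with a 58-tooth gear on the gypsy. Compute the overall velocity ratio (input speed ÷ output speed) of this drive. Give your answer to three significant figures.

0.889

Each stage contributes driven/driver: gear mesh 27/32 = 0.84375, gear mesh 20/47 = 0.42553, belt 172/155 = 1.1097, gear mesh 58/26 = 2.2308.
Overall: 0.84375 × 0.42553 × 1.1097 × 2.2308 = 0.88879.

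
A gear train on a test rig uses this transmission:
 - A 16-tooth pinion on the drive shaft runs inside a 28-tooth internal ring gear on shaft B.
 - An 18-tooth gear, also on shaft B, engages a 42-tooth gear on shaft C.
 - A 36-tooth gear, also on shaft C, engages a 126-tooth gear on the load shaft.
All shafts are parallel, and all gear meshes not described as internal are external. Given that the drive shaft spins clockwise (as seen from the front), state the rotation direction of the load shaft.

clockwise

the drive shaft → shaft B: internal mesh, same direction → CW.
shaft B → shaft C: external mesh, 1 reversal → CCW.
shaft C → the load shaft: external mesh, 1 reversal → CW.
2 reversals in total — an even number — so the load shaft turns the same way as the drive shaft.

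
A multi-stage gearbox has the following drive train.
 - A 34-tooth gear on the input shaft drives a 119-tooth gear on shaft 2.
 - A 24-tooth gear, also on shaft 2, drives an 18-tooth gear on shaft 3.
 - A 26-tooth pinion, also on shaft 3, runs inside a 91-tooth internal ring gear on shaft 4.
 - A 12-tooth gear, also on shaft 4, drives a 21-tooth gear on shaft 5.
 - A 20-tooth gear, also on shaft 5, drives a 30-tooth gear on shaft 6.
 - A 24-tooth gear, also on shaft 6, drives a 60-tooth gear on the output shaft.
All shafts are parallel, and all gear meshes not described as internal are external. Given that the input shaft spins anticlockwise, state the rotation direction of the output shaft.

clockwise

the input shaft → shaft 2: external mesh, 1 reversal → CW.
shaft 2 → shaft 3: external mesh, 1 reversal → CCW.
shaft 3 → shaft 4: internal mesh, same direction → CCW.
shaft 4 → shaft 5: external mesh, 1 reversal → CW.
shaft 5 → shaft 6: external mesh, 1 reversal → CCW.
shaft 6 → the output shaft: external mesh, 1 reversal → CW.
5 reversals in total — an odd number — so the output shaft turns opposite to the input shaft.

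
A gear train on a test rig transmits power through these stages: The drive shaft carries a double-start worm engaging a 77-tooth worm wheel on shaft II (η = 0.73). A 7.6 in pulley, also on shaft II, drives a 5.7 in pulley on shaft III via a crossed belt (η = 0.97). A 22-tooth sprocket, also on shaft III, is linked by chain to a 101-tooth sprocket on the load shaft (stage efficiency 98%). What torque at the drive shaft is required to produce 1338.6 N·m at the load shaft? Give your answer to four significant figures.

14.55 N·m

Overall ratio R = 38.5 × 0.75 × 4.5909 = 132.56; overall efficiency η = 0.73 × 0.97 × 0.98 = 0.6939.
Input torque = output torque / (R × η) = 1338.6 / (132.56 × 0.6939) = 14.552 N·m.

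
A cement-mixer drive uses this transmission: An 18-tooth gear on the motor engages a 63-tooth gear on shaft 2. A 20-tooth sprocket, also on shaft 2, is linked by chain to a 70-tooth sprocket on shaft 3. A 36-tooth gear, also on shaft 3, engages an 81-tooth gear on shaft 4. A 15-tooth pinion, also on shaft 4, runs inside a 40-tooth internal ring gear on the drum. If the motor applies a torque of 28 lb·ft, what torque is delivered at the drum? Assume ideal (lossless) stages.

gear mesh 63/18 = 3.5 → τ = 28·3.5 = 98 lb·ft
chain 70/20 = 3.5 → τ = 98·3.5 = 343 lb·ft
gear mesh 81/36 = 2.25 → τ = 343·2.25 = 771.75 lb·ft
internal gear 40/15 = 2.6667 → τ = 771.75·2.6667 = 2058 lb·ft

2058 lb·ft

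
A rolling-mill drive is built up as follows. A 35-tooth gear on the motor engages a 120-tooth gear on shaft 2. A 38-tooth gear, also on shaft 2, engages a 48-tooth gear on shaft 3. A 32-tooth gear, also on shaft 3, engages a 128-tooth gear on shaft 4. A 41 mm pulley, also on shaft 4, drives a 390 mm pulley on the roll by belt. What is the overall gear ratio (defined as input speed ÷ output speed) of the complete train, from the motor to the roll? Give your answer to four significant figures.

164.8

Each stage contributes driven/driver: gear mesh 120/35 = 3.4286, gear mesh 48/38 = 1.2632, gear mesh 128/32 = 4, belt 390/41 = 9.5122.
Overall: 3.4286 × 1.2632 × 4 × 9.5122 = 164.78.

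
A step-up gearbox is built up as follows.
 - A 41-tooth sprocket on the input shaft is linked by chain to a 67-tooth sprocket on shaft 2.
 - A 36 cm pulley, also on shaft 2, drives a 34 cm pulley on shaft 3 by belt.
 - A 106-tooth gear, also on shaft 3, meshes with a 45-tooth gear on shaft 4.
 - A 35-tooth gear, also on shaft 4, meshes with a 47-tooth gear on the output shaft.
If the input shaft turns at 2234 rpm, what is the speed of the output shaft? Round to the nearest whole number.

the input shaft → shaft 2 (chain, 67/41): 2234 ÷ 1.6341 = 1367.1 rpm
shaft 2 → shaft 3 (belt, 34/36): 1367.1 ÷ 0.94444 = 1447.5 rpm
shaft 3 → shaft 4 (gear mesh, 45/106): 1447.5 ÷ 0.42453 = 3409.6 rpm
shaft 4 → the output shaft (gear mesh, 47/35): 3409.6 ÷ 1.3429 = 2539.1 rpm

2539 rpm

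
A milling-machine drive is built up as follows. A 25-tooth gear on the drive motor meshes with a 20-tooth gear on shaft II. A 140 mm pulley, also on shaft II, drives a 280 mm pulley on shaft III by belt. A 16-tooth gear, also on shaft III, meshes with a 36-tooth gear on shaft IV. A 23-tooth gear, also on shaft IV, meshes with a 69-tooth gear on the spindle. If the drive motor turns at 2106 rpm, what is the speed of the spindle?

195 rpm

gear mesh 20/25 = 0.8 → 2106/0.8 = 2632.5 rpm
belt 280/140 = 2 → 2632.5/2 = 1316.2 rpm
gear mesh 36/16 = 2.25 → 1316.2/2.25 = 585 rpm
gear mesh 69/23 = 3 → 585/3 = 195 rpm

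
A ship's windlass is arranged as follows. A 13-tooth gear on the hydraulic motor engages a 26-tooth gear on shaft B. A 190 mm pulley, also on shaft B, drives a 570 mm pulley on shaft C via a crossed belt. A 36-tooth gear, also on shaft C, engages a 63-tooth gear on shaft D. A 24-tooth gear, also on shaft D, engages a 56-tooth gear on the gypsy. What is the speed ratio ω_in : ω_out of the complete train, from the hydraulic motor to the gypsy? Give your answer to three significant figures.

24.5

Each stage contributes driven/driver: gear mesh 26/13 = 2, belt 570/190 = 3, gear mesh 63/36 = 1.75, gear mesh 56/24 = 2.3333.
Overall: 2 × 3 × 1.75 × 2.3333 = 24.5.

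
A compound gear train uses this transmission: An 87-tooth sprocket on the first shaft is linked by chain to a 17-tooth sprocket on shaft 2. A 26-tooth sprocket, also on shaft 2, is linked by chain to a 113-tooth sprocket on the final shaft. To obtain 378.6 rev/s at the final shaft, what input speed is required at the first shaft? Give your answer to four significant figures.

Overall ratio R = 0.1954 × 4.3462 = 0.84925.
Required input speed = output speed × R = 378.6 × 0.84925 = 321.53 rev/s.

321.5 rev/s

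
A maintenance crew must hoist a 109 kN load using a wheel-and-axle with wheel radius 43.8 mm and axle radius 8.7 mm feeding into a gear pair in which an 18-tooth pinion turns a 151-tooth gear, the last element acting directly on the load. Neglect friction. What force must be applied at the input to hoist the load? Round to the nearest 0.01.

Wheel-and-axle MA = R/r = 43.8/8.7 = 5.0345.
Gear pair MA = 151/18 = 8.3889.
Combined ideal MA = 5.0345 × 8.3889 = 42.234.
Effort = load / MA = 109 / 42.234 = 2.5809 kN.

2.58 kN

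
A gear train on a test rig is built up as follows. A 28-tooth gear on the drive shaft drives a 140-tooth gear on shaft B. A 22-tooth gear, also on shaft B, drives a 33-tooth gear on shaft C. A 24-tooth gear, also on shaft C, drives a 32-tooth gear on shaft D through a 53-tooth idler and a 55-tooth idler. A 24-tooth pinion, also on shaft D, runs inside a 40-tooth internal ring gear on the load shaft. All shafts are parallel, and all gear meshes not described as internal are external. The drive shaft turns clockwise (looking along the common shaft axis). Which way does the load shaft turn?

counterclockwise

the drive shaft → shaft B: external mesh, 1 reversal → CCW.
shaft B → shaft C: external mesh, 1 reversal → CW.
shaft C → shaft D: driver → idler → idler → driven is 3 external meshes, 3 reversals → CCW.
shaft D → the load shaft: internal mesh, same direction → CCW.
5 reversals in total — an odd number — so the load shaft turns opposite to the drive shaft.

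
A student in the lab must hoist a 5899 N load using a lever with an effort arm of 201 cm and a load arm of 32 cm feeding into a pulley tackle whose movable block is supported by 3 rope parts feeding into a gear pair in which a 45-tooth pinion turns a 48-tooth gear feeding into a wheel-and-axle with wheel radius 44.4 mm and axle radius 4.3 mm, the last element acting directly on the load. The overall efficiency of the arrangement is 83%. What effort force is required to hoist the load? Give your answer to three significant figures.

Lever MA = effort arm / load arm = 201/32 = 6.2812.
Block-and-tackle MA = number of supporting rope parts = 3.
Gear pair MA = 48/45 = 1.0667.
Wheel-and-axle MA = R/r = 44.4/4.3 = 10.326.
Combined ideal MA = 6.2812 × 3 × 1.0667 × 10.326 = 207.54.
Actual MA = 207.54 × 0.83 = 172.26.
Effort = load / actual MA = 5899 / 172.26 = 34.244 N.

34.2 N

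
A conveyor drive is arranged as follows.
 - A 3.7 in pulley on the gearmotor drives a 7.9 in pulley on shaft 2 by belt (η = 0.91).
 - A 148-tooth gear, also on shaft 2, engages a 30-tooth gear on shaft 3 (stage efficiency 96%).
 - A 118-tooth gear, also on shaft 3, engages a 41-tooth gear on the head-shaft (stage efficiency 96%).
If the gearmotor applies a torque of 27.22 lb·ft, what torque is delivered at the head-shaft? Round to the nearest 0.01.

belt 7.9/3.7 = 2.1351 → τ = 27.22·2.1351·0.91 = 52.888 lb·ft
gear mesh 30/148 = 0.2027 → τ = 52.888·0.2027·0.96 = 10.292 lb·ft
gear mesh 41/118 = 0.34746 → τ = 10.292·0.34746·0.96 = 3.4329 lb·ft

3.43 lb·ft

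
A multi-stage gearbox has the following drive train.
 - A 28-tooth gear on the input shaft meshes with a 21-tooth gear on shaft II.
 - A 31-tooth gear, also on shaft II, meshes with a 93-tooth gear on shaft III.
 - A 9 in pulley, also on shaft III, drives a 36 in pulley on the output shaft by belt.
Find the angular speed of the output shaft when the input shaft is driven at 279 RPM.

31 RPM

Gear mesh: ratio = 21/28 = 0.75, so shaft II turns at 279 / 0.75 = 372 RPM.
Gear mesh: ratio = 93/31 = 3, so shaft III turns at 372 / 3 = 124 RPM.
Belt: ratio = 36/9 = 4, so the output shaft turns at 124 / 4 = 31 RPM.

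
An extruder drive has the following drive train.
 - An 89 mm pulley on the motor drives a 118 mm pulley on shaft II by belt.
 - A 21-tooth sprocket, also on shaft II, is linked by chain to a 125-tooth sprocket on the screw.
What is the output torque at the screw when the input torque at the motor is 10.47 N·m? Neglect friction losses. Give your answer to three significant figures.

Belt: ratio = 118/89 = 1.3258; torque at shaft II = 10.47 × 1.3258 = 13.882 N·m.
Chain: ratio = 125/21 = 5.9524; torque at the screw = 13.882 × 5.9524 = 82.628 N·m.

82.6 N·m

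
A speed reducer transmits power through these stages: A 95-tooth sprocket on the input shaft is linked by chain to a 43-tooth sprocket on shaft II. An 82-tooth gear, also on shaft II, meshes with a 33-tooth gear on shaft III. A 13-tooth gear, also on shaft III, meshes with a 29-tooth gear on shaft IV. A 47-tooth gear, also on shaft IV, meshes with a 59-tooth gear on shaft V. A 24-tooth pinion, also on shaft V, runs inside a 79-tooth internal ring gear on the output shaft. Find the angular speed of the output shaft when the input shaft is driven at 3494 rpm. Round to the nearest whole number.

the input shaft → shaft II (chain, 43/95): 3494 ÷ 0.45263 = 7719.3 rpm
shaft II → shaft III (gear mesh, 33/82): 7719.3 ÷ 0.40244 = 19181 rpm
shaft III → shaft IV (gear mesh, 29/13): 19181 ÷ 2.2308 = 8598.5 rpm
shaft IV → shaft V (gear mesh, 59/47): 8598.5 ÷ 1.2553 = 6849.7 rpm
shaft V → the output shaft (internal gear, 79/24): 6849.7 ÷ 3.2917 = 2080.9 rpm

2081 rpm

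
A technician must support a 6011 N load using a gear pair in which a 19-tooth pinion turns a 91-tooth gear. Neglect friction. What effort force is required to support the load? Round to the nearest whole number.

1255 N

Gear pair MA = 91/19 = 4.7895.
Effort = load / MA = 6011 / 4.7895 = 1255 N.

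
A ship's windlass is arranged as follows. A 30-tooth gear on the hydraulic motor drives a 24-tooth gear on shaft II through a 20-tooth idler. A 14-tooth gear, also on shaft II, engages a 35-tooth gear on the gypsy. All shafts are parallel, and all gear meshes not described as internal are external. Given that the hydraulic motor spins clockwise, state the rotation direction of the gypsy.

the hydraulic motor → shaft II: driver → idler → driven is 2 external meshes, 2 reversals → CW.
shaft II → the gypsy: external mesh, 1 reversal → CCW.
3 reversals in total — an odd number — so the gypsy turns opposite to the hydraulic motor.

counterclockwise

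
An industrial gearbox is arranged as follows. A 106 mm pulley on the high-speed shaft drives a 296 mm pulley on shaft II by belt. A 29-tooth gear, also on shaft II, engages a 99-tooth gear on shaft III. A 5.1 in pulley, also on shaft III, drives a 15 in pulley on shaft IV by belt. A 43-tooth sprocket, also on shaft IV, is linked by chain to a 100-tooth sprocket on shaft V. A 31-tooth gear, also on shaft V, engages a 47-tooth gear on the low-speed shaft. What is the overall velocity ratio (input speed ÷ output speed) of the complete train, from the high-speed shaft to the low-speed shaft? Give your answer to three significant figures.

98.9

Each stage contributes driven/driver: belt 296/106 = 2.7925, gear mesh 99/29 = 3.4138, belt 15/5.1 = 2.9412, chain 100/43 = 2.3256, gear mesh 47/31 = 1.5161.
Overall: 2.7925 × 3.4138 × 2.9412 × 2.3256 × 1.5161 = 98.858.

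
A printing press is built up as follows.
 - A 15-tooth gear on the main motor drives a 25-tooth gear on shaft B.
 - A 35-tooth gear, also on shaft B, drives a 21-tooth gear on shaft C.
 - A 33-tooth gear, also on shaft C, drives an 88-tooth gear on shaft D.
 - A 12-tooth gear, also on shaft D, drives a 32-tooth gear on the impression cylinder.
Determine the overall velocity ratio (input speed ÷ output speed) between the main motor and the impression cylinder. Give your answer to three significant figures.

Each stage contributes driven/driver: gear mesh 25/15 = 1.6667, gear mesh 21/35 = 0.6, gear mesh 88/33 = 2.6667, gear mesh 32/12 = 2.6667.
Overall: 1.6667 × 0.6 × 2.6667 × 2.6667 = 7.1111.

7.11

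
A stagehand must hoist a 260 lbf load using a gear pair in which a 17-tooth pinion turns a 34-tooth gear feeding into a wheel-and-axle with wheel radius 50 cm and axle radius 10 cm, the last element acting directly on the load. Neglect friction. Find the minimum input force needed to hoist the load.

Gear pair MA = 34/17 = 2.
Wheel-and-axle MA = R/r = 50/10 = 5.
Combined ideal MA = 2 × 5 = 10.
Effort = load / MA = 260 / 10 = 26 lbf.

26 lbf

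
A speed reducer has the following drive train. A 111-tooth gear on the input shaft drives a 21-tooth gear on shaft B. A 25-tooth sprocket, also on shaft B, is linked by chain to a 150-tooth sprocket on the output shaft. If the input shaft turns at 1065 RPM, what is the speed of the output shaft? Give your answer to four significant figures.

Gear mesh: ratio = 21/111 = 0.18919, so shaft B turns at 1065 / 0.18919 = 5629.3 RPM.
Chain: ratio = 150/25 = 6, so the output shaft turns at 5629.3 / 6 = 938.21 RPM.

938.2 RPM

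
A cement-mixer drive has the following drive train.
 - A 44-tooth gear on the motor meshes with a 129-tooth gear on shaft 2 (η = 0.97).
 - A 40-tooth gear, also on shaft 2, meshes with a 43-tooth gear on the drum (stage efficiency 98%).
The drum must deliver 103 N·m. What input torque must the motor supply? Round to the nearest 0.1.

34.4 N·m

Overall ratio R = 2.9318 × 1.075 = 3.1517; overall efficiency η = 0.97 × 0.98 = 0.9506.
Input torque = output torque / (R × η) = 103 / (3.1517 × 0.9506) = 34.379 N·m.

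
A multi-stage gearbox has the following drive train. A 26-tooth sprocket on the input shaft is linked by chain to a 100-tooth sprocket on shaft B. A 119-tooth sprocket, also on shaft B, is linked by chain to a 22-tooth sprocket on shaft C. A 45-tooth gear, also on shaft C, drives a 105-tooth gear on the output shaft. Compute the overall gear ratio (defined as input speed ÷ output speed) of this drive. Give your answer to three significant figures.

Each stage contributes driven/driver: chain 100/26 = 3.8462, chain 22/119 = 0.18487, gear mesh 105/45 = 2.3333.
Overall: 3.8462 × 0.18487 × 2.3333 = 1.6591.

1.66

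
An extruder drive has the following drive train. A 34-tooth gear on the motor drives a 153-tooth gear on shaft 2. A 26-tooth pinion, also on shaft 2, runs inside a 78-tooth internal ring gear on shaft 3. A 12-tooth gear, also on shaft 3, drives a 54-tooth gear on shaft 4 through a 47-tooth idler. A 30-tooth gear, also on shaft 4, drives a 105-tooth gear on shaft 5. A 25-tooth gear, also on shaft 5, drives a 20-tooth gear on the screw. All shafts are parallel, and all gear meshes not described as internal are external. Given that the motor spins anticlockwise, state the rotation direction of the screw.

the motor → shaft 2: external mesh, 1 reversal → CW.
shaft 2 → shaft 3: internal mesh, same direction → CW.
shaft 3 → shaft 4: driver → idler → driven is 2 external meshes, 2 reversals → CW.
shaft 4 → shaft 5: external mesh, 1 reversal → CCW.
shaft 5 → the screw: external mesh, 1 reversal → CW.
5 reversals in total — an odd number — so the screw turns opposite to the motor.

clockwise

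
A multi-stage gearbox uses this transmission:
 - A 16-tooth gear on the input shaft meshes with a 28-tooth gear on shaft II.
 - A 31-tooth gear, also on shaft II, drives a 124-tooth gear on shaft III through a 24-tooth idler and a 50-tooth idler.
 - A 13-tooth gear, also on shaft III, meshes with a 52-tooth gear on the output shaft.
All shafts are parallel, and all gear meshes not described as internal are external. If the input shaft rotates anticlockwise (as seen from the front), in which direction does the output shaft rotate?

clockwise

the input shaft → shaft II: external mesh, 1 reversal → CW.
shaft II → shaft III: driver → idler → idler → driven is 3 external meshes, 3 reversals → CCW.
shaft III → the output shaft: external mesh, 1 reversal → CW.
5 reversals in total — an odd number — so the output shaft turns opposite to the input shaft.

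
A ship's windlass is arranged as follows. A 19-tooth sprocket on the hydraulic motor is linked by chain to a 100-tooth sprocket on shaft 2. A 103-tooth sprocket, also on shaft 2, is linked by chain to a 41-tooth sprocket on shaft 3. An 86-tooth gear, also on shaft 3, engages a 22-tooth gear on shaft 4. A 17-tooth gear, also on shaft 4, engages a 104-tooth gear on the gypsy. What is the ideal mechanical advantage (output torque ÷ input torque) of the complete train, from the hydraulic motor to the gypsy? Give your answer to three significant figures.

Each stage contributes driven/driver: chain 100/19 = 5.2632, chain 41/103 = 0.39806, gear mesh 22/86 = 0.25581, gear mesh 104/17 = 6.1176.
Overall: 5.2632 × 0.39806 × 0.25581 × 6.1176 = 3.2787.

3.28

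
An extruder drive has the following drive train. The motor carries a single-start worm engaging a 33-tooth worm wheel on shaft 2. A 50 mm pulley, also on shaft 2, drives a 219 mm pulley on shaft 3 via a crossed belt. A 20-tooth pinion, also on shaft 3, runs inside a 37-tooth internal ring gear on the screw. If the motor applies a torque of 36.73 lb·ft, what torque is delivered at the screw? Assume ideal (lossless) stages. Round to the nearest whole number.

worm 33/1 = 33 → τ = 36.73·33 = 1212.1 lb·ft
belt 219/50 = 4.38 → τ = 1212.1·4.38 = 5309 lb·ft
internal gear 37/20 = 1.85 → τ = 5309·1.85 = 9821.6 lb·ft

9822 lb·ft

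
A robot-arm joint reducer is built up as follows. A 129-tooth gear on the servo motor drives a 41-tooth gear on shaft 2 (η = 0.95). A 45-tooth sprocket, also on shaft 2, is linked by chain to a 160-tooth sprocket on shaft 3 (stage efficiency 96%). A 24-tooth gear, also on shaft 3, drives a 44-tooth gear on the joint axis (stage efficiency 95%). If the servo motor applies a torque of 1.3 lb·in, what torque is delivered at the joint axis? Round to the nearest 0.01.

2.33 lb·in

gear mesh 41/129 = 0.31783 → τ = 1.3·0.31783·0.95 = 0.39252 lb·in
chain 160/45 = 3.5556 → τ = 0.39252·3.5556·0.96 = 1.3398 lb·in
gear mesh 44/24 = 1.8333 → τ = 1.3398·1.8333·0.95 = 2.3335 lb·in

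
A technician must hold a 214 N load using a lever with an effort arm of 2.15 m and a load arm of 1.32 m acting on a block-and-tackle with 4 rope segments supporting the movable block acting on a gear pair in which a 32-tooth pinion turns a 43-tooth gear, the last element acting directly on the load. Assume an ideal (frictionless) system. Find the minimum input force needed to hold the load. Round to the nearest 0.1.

Lever MA = effort arm / load arm = 2.15/1.32 = 1.6288.
Block-and-tackle MA = number of supporting rope parts = 4.
Gear pair MA = 43/32 = 1.3438.
Combined ideal MA = 1.6288 × 4 × 1.3438 = 8.7547.
Effort = load / MA = 214 / 8.7547 = 24.444 N.

24.4 N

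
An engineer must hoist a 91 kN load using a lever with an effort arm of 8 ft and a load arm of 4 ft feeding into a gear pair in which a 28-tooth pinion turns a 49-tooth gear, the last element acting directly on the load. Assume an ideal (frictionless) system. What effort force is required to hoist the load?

Lever MA = effort arm / load arm = 8/4 = 2.
Gear pair MA = 49/28 = 1.75.
Combined ideal MA = 2 × 1.75 = 3.5.
Effort = load / MA = 91 / 3.5 = 26 kN.

26 kN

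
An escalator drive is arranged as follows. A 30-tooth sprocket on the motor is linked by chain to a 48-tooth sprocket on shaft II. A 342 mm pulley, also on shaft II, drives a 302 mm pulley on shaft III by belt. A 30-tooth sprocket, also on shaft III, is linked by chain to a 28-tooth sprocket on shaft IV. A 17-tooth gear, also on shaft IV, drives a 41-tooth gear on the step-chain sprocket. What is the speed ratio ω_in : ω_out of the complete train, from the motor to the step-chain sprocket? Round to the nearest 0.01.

Each stage contributes driven/driver: chain 48/30 = 1.6, belt 302/342 = 0.88304, chain 28/30 = 0.93333, gear mesh 41/17 = 2.4118.
Overall: 1.6 × 0.88304 × 0.93333 × 2.4118 = 3.1803.

3.18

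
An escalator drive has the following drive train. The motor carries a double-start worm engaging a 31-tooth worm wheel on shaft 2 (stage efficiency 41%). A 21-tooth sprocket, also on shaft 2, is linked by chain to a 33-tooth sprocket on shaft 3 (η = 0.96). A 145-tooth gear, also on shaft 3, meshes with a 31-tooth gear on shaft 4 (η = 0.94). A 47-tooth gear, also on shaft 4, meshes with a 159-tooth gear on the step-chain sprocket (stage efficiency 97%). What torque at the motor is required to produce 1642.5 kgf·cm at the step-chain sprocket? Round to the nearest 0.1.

259.8 kgf·cm

Overall ratio R = 15.5 × 1.5714 × 0.21379 × 3.383 = 17.616; overall efficiency η = 0.41 × 0.96 × 0.94 × 0.97 = 0.3589.
Input torque = output torque / (R × η) = 1642.5 / (17.616 × 0.3589) = 259.8 kgf·cm.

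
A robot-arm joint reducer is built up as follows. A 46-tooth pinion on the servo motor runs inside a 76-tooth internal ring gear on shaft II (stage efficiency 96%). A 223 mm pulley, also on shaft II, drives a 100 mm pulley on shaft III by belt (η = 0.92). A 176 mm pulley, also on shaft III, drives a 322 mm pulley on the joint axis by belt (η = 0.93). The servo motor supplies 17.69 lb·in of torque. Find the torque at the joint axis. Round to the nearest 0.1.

19.7 lb·in

internal gear 76/46 = 1.6522 → τ = 17.69·1.6522·0.96 = 28.058 lb·in
belt 100/223 = 0.44843 → τ = 28.058·0.44843·0.92 = 11.575 lb·in
belt 322/176 = 1.8295 → τ = 11.575·1.8295·0.93 = 19.695 lb·in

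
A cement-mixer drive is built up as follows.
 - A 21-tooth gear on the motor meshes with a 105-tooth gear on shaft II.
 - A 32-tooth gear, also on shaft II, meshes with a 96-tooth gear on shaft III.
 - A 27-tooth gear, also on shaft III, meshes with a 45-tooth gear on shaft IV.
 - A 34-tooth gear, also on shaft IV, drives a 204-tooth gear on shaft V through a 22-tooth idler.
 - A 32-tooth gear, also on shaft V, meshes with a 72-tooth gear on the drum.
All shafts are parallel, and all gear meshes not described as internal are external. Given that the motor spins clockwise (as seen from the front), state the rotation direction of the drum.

the motor → shaft II: external mesh, 1 reversal → CCW.
shaft II → shaft III: external mesh, 1 reversal → CW.
shaft III → shaft IV: external mesh, 1 reversal → CCW.
shaft IV → shaft V: driver → idler → driven is 2 external meshes, 2 reversals → CCW.
shaft V → the drum: external mesh, 1 reversal → CW.
6 reversals in total — an even number — so the drum turns the same way as the motor.

clockwise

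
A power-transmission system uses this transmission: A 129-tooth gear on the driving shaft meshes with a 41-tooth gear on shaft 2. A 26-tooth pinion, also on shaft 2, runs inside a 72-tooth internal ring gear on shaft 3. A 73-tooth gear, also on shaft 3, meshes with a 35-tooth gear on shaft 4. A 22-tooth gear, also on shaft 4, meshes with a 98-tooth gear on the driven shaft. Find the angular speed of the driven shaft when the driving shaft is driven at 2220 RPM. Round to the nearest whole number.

1181 RPM

the driving shaft → shaft 2 (gear mesh, 41/129): 2220 ÷ 0.31783 = 6984.9 RPM
shaft 2 → shaft 3 (internal gear, 72/26): 6984.9 ÷ 2.7692 = 2522.3 RPM
shaft 3 → shaft 4 (gear mesh, 35/73): 2522.3 ÷ 0.47945 = 5260.8 RPM
shaft 4 → the driven shaft (gear mesh, 98/22): 5260.8 ÷ 4.4545 = 1181 RPM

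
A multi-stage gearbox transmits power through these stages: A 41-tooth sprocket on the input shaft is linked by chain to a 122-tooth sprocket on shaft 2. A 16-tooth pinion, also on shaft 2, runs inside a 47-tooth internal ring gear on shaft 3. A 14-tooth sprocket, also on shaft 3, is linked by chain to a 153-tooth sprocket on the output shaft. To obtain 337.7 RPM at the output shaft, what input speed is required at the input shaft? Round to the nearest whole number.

Overall ratio R = 2.9756 × 2.9375 × 10.929 = 95.525.
Required input speed = output speed × R = 337.7 × 95.525 = 32259 RPM.

32259 RPM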